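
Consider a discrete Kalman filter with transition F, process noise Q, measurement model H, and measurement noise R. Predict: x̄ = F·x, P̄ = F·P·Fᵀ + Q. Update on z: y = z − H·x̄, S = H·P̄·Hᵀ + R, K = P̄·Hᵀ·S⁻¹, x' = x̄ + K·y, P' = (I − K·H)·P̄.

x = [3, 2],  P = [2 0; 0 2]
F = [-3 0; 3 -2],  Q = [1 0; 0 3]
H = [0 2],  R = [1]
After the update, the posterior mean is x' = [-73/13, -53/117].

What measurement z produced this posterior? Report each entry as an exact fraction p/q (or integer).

z = [-1]

x̄ = F·x = [-9, 5]
P̄ = F·P·Fᵀ + Q = [19 -18; -18 29]
S = H·P̄·Hᵀ + R = [117]
K = P̄·Hᵀ·S⁻¹ = [-4/13; 58/117]
x' − x̄ = [44/13, -638/117] = K·y
y = (KᵀK)⁻¹·Kᵀ·(x' − x̄) = [-11]
z = y + H·x̄ = [-11] + [10] = [-1]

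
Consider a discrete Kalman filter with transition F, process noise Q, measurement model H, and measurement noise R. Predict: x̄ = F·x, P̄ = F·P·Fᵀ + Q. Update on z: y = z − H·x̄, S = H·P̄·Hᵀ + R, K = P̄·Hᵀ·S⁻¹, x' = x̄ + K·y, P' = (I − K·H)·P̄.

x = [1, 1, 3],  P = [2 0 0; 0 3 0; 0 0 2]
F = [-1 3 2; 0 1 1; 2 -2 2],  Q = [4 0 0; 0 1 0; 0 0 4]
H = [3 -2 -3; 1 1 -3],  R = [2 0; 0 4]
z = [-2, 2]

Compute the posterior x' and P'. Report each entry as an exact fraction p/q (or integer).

x̄ = F·x = [8, 4, 6]
P̄ = F·P·Fᵀ + Q = [41 13 -14; 13 6 -2; -14 -2 32]
y = z − H·x̄ = [0, 8]
S = H·P̄·Hᵀ + R = [755 574; 574 461]
K = P̄·Hᵀ·S⁻¹ = [8975/18579 -7306/18579; 863/18579 -67/18579; 838/6193 -2548/6193]
x' = x̄ + K·y = [90184/18579, 73780/18579, 16774/6193]
P' = (I − K·H)·P̄ = [215590/18579 128002/18579 41424/6193; 128002/18579 84670/18579 23660/6193; 41424/6193 23660/6193 25092/6193]

x' = [90184/18579, 73780/18579, 16774/6193]
P' = [215590/18579 128002/18579 41424/6193; 128002/18579 84670/18579 23660/6193; 41424/6193 23660/6193 25092/6193]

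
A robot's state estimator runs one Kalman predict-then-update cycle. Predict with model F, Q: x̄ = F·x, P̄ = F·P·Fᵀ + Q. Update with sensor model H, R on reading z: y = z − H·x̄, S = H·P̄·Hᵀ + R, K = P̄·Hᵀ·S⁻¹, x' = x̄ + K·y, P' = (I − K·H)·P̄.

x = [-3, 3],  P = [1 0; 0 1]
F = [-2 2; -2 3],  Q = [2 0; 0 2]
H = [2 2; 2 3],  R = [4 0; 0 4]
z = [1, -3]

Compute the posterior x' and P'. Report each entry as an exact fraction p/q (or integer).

x̄ = F·x = [12, 15]
P̄ = F·P·Fᵀ + Q = [10 10; 10 15]
y = z − H·x̄ = [-53, -72]
S = H·P̄·Hᵀ + R = [184 230; 230 299]
K = P̄·Hᵀ·S⁻¹ = [5/23 0; 0 5/23]
x' = x̄ + K·y = [11/23, -15/23]
P' = (I − K·H)·P̄ = [30/23 -20/23; -20/23 20/23]

x' = [11/23, -15/23]
P' = [30/23 -20/23; -20/23 20/23]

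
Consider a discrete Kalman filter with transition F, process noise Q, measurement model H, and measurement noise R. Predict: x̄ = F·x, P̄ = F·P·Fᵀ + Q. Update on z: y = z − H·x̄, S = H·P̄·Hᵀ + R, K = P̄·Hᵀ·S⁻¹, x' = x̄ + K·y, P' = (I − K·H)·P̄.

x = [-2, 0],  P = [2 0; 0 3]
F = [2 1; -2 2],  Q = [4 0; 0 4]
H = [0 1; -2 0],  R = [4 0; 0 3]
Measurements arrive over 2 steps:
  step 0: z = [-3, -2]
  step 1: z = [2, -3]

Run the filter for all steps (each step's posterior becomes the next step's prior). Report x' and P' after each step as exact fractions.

step 0: x' = [685/874, -910/437], P' = [312/437 -6/437; -6/437 1496/437]
step 1: x' = [160851/111394, 88419/111394], P' = [38742/55697 2598/55697; 2598/55697 184422/55697]

step 0: x̄ = F·x = [-4, 4]
step 0: P̄ = F·P·Fᵀ + Q = [15 -2; -2 24]
step 0: y = z − H·x̄ = [-7, -10]
step 0: S = H·P̄·Hᵀ + R = [28 4; 4 63]
step 0: K = P̄·Hᵀ·S⁻¹ = [-3/874 -208/437; 374/437 4/437]
step 0: x' = x̄ + K·y = [685/874, -910/437]
step 0: P' = (I − K·H)·P̄ = [312/437 -6/437; -6/437 1496/437]
step 1: x̄ = F·x = [-225/437, -2505/437]
step 1: P̄ = F·P·Fᵀ + Q = [4468/437 1732/437; 1732/437 9028/437]
step 1: y = z − H·x̄ = [3379/437, -1761/437]
step 1: S = H·P̄·Hᵀ + R = [10776/437 -3464/437; -3464/437 19183/437]
step 1: K = P̄·Hᵀ·S⁻¹ = [1299/111394 -25828/55697; 92211/111394 -1732/55697]
step 1: x' = x̄ + K·y = [160851/111394, 88419/111394]
step 1: P' = (I − K·H)·P̄ = [38742/55697 2598/55697; 2598/55697 184422/55697]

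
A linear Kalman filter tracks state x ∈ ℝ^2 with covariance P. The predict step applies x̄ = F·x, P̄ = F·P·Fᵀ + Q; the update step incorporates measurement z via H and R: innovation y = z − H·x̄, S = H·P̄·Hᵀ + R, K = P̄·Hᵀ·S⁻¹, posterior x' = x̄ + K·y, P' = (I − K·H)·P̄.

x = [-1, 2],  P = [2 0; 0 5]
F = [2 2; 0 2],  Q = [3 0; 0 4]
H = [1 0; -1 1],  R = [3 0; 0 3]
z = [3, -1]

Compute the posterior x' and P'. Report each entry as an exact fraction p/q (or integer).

x' = [1518/491, 1300/491]
P' = [1311/491 1212/491; 1212/491 2280/491]

x̄ = F·x = [2, 4]
P̄ = F·P·Fᵀ + Q = [31 20; 20 24]
y = z − H·x̄ = [1, -3]
S = H·P̄·Hᵀ + R = [34 -11; -11 18]
K = P̄·Hᵀ·S⁻¹ = [437/491 -33/491; 404/491 356/491]
x' = x̄ + K·y = [1518/491, 1300/491]
P' = (I − K·H)·P̄ = [1311/491 1212/491; 1212/491 2280/491]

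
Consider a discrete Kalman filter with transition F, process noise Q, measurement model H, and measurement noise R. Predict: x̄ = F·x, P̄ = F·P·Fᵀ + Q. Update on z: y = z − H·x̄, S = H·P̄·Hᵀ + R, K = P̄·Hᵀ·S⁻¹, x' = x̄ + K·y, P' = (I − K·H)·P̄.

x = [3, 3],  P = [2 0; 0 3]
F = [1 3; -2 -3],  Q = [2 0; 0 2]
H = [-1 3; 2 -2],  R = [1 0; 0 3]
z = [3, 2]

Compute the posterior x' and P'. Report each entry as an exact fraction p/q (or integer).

x̄ = F·x = [12, -15]
P̄ = F·P·Fᵀ + Q = [31 -31; -31 37]
y = z − H·x̄ = [60, -52]
S = H·P̄·Hᵀ + R = [551 -532; -532 523]
K = P̄·Hᵀ·S⁻¹ = [1116/5149 124/271; 1914/5149 32/271]
x' = x̄ + K·y = [6236/5149, 5989/5149]
P' = (I − K·H)·P̄ = [5859/5149 2325/5149; 2325/5149 1413/5149]

x' = [6236/5149, 5989/5149]
P' = [5859/5149 2325/5149; 2325/5149 1413/5149]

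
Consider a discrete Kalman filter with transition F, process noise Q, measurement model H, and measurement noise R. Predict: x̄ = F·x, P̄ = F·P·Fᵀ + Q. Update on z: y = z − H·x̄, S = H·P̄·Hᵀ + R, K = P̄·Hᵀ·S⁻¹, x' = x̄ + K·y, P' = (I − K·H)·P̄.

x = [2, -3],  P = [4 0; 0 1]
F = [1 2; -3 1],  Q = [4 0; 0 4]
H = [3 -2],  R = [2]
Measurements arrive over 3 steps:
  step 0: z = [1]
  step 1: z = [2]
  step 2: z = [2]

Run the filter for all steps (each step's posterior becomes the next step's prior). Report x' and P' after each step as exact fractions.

step 0: x̄ = F·x = [-4, -9]
step 0: P̄ = F·P·Fᵀ + Q = [12 -10; -10 41]
step 0: y = z − H·x̄ = [-5]
step 0: S = H·P̄·Hᵀ + R = [394]
step 0: K = P̄·Hᵀ·S⁻¹ = [28/197; -56/197]
step 0: x' = x̄ + K·y = [-928/197, -1493/197]
step 0: P' = (I − K·H)·P̄ = [796/197 1166/197; 1166/197 1805/197]
step 1: x̄ = F·x = [-3914/197, 1291/197]
step 1: P̄ = F·P·Fᵀ + Q = [13468/197 -4608/197; -4608/197 2761/197]
step 1: y = z − H·x̄ = [14718/197]
step 1: S = H·P̄·Hᵀ + R = [187946/197]
step 1: K = P̄·Hᵀ·S⁻¹ = [24810/93973; -9673/93973]
step 1: x' = x̄ + K·y = [-1226/8543, -9713/8543]
step 1: P' = (I − K·H)·P̄ = [175412/93973 238308/93973; 238308/93973 367135/93973]
step 2: x̄ = F·x = [-20652/8543, -6035/8543]
step 2: P̄ = F·P·Fᵀ + Q = [2973076/93973 -983506/93973; -983506/93973 891887/93973]
step 2: y = z − H·x̄ = [66972/8543]
step 2: S = H·P̄·Hᵀ + R = [42315250/93973]
step 2: K = P̄·Hᵀ·S⁻¹ = [1088624/4231525; -2367146/21157625]
step 2: x' = x̄ + K·y = [-1695204/4231525, -33503309/21157625]
step 2: P' = (I − K·H)·P̄ = [1552836/846305 10557646/4231525; 10557646/4231525 81549491/21157625]

step 0: x' = [-928/197, -1493/197], P' = [796/197 1166/197; 1166/197 1805/197]
step 1: x' = [-1226/8543, -9713/8543], P' = [175412/93973 238308/93973; 238308/93973 367135/93973]
step 2: x' = [-1695204/4231525, -33503309/21157625], P' = [1552836/846305 10557646/4231525; 10557646/4231525 81549491/21157625]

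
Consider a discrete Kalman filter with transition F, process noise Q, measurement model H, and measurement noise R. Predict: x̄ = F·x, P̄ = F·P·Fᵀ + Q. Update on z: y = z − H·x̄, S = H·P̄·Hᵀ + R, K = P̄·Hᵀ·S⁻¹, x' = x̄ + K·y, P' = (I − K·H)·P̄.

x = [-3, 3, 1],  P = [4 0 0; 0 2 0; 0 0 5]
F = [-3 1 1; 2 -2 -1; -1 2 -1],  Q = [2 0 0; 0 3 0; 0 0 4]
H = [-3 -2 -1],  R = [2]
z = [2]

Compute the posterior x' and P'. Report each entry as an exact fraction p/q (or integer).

x' = [263/91, -654/91, 360/91]
P' = [895/91 -1163/91 -279/91; -1163/91 1854/91 -265/91; -279/91 -265/91 1399/91]

x̄ = F·x = [13, -13, 8]
P̄ = F·P·Fᵀ + Q = [45 -33 11; -33 32 -11; 11 -11 21]
y = z − H·x̄ = [23]
S = H·P̄·Hᵀ + R = [182]
K = P̄·Hᵀ·S⁻¹ = [-40/91; 23/91; -16/91]
x' = x̄ + K·y = [263/91, -654/91, 360/91]
P' = (I − K·H)·P̄ = [895/91 -1163/91 -279/91; -1163/91 1854/91 -265/91; -279/91 -265/91 1399/91]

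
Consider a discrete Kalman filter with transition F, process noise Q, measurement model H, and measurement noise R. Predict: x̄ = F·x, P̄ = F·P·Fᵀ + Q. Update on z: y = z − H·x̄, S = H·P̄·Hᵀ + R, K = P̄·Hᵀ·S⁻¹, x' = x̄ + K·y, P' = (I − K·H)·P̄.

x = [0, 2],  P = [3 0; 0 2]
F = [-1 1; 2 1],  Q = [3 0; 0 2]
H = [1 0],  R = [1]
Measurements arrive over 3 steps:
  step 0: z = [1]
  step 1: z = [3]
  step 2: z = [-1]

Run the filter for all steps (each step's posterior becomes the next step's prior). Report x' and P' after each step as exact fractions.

step 0: x' = [10/9, 22/9], P' = [8/9 -4/9; -4/9 128/9]
step 1: x' = [35/12, 17/3], P' = [19/20 3/5; 3/5 54/5]
step 2: x' = [-72/97, 878/97], P' = [271/291 190/291; 190/291 3724/291]

step 0: x̄ = F·x = [2, 2]
step 0: P̄ = F·P·Fᵀ + Q = [8 -4; -4 16]
step 0: y = z − H·x̄ = [-1]
step 0: S = H·P̄·Hᵀ + R = [9]
step 0: K = P̄·Hᵀ·S⁻¹ = [8/9; -4/9]
step 0: x' = x̄ + K·y = [10/9, 22/9]
step 0: P' = (I − K·H)·P̄ = [8/9 -4/9; -4/9 128/9]
step 1: x̄ = F·x = [4/3, 14/3]
step 1: P̄ = F·P·Fᵀ + Q = [19 12; 12 18]
step 1: y = z − H·x̄ = [5/3]
step 1: S = H·P̄·Hᵀ + R = [20]
step 1: K = P̄·Hᵀ·S⁻¹ = [19/20; 3/5]
step 1: x' = x̄ + K·y = [35/12, 17/3]
step 1: P' = (I − K·H)·P̄ = [19/20 3/5; 3/5 54/5]
step 2: x̄ = F·x = [11/4, 23/2]
step 2: P̄ = F·P·Fᵀ + Q = [271/20 19/2; 19/2 19]
step 2: y = z − H·x̄ = [-15/4]
step 2: S = H·P̄·Hᵀ + R = [291/20]
step 2: K = P̄·Hᵀ·S⁻¹ = [271/291; 190/291]
step 2: x' = x̄ + K·y = [-72/97, 878/97]
step 2: P' = (I − K·H)·P̄ = [271/291 190/291; 190/291 3724/291]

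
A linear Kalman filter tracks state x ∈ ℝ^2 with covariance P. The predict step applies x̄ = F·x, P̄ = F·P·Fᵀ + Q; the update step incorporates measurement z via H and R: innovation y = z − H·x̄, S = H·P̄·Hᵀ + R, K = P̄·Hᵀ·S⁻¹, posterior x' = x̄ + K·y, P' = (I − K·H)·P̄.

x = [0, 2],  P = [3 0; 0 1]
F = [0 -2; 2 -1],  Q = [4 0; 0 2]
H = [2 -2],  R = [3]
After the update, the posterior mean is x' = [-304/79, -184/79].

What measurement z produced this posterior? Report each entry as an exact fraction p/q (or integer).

x̄ = F·x = [-4, -2]
P̄ = F·P·Fᵀ + Q = [8 2; 2 15]
S = H·P̄·Hᵀ + R = [79]
K = P̄·Hᵀ·S⁻¹ = [12/79; -26/79]
x' − x̄ = [12/79, -26/79] = K·y
y = (KᵀK)⁻¹·Kᵀ·(x' − x̄) = [1]
z = y + H·x̄ = [1] + [-4] = [-3]

z = [-3]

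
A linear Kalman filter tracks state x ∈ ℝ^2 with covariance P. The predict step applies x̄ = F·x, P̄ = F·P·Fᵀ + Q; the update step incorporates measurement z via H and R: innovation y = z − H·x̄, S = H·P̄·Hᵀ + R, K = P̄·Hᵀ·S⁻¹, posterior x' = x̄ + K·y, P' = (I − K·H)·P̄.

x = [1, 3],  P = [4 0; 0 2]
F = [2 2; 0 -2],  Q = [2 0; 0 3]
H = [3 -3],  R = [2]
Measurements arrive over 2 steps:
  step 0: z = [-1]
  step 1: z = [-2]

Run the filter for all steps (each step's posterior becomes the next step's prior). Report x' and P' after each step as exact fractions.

step 0: x' = [-554/479, -423/479], P' = [2050/479 1982/479; 1982/479 2020/479]
step 1: x' = [-455138/672601, -1776/672601], P' = [1169102/672601 1070898/672601; 1070898/672601 1121948/672601]

step 0: x̄ = F·x = [8, -6]
step 0: P̄ = F·P·Fᵀ + Q = [26 -8; -8 11]
step 0: y = z − H·x̄ = [-43]
step 0: S = H·P̄·Hᵀ + R = [479]
step 0: K = P̄·Hᵀ·S⁻¹ = [102/479; -57/479]
step 0: x' = x̄ + K·y = [-554/479, -423/479]
step 0: P' = (I − K·H)·P̄ = [2050/479 1982/479; 1982/479 2020/479]
step 1: x̄ = F·x = [-1954/479, 846/479]
step 1: P̄ = F·P·Fᵀ + Q = [33094/479 -16008/479; -16008/479 9517/479]
step 1: y = z − H·x̄ = [7442/479]
step 1: S = H·P̄·Hᵀ + R = [672601/479]
step 1: K = P̄·Hᵀ·S⁻¹ = [147306/672601; -76575/672601]
step 1: x' = x̄ + K·y = [-455138/672601, -1776/672601]
step 1: P' = (I − K·H)·P̄ = [1169102/672601 1070898/672601; 1070898/672601 1121948/672601]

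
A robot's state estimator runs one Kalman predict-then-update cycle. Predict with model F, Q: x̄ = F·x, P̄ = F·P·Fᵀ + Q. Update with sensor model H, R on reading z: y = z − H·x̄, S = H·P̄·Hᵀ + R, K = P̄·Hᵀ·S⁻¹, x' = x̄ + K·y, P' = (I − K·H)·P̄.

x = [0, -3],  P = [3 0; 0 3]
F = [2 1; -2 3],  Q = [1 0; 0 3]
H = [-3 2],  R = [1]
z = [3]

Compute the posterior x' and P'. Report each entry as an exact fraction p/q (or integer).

x' = [-1695/349, -2025/349]
P' = [2668/349 3975/349; 3975/349 6009/349]

x̄ = F·x = [-3, -9]
P̄ = F·P·Fᵀ + Q = [16 -3; -3 42]
y = z − H·x̄ = [12]
S = H·P̄·Hᵀ + R = [349]
K = P̄·Hᵀ·S⁻¹ = [-54/349; 93/349]
x' = x̄ + K·y = [-1695/349, -2025/349]
P' = (I − K·H)·P̄ = [2668/349 3975/349; 3975/349 6009/349]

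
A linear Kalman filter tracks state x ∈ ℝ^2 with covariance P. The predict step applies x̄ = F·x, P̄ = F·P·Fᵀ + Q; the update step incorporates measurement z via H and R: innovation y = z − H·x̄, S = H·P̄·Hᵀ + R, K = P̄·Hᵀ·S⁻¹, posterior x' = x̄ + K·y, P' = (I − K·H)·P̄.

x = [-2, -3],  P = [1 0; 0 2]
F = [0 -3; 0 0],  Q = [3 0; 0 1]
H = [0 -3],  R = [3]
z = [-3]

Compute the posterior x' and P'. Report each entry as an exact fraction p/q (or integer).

x̄ = F·x = [9, 0]
P̄ = F·P·Fᵀ + Q = [21 0; 0 1]
y = z − H·x̄ = [-3]
S = H·P̄·Hᵀ + R = [12]
K = P̄·Hᵀ·S⁻¹ = [0; -1/4]
x' = x̄ + K·y = [9, 3/4]
P' = (I − K·H)·P̄ = [21 0; 0 1/4]

x' = [9, 3/4]
P' = [21 0; 0 1/4]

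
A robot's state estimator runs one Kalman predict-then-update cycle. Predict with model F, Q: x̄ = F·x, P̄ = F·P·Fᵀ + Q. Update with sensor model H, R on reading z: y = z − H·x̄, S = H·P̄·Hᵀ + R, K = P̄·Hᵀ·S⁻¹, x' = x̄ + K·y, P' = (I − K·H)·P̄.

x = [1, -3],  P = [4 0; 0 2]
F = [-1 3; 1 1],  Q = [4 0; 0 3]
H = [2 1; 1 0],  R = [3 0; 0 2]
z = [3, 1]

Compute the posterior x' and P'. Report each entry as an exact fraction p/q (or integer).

x' = [132/139, 147/278]
P' = [154/139 -227/139; -227/139 646/139]

x̄ = F·x = [-10, -2]
P̄ = F·P·Fᵀ + Q = [26 2; 2 9]
y = z − H·x̄ = [25, 11]
S = H·P̄·Hᵀ + R = [124 54; 54 28]
K = P̄·Hᵀ·S⁻¹ = [27/139 77/139; 64/139 -227/278]
x' = x̄ + K·y = [132/139, 147/278]
P' = (I − K·H)·P̄ = [154/139 -227/139; -227/139 646/139]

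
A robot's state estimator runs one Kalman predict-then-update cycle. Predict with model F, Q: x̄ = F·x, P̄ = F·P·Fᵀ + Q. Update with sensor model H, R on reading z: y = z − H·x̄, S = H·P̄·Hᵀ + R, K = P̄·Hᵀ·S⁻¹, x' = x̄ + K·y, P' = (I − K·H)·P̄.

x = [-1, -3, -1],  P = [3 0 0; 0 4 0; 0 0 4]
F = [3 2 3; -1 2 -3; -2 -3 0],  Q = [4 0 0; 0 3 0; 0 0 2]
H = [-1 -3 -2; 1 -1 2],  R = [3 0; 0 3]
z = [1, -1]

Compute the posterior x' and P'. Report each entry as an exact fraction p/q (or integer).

x' = [-255952/40779, -52/13593, 113801/40779]
P' = [1750385/40779 -3001/13593 -894142/40779; -3001/13593 1688/4531 -1042/13593; -894142/40779 -1042/13593 475142/40779]

x̄ = F·x = [-12, -2, 11]
P̄ = F·P·Fᵀ + Q = [83 -29 -42; -29 58 -18; -42 -18 50]
y = z − H·x̄ = [5, -13]
S = H·P̄·Hᵀ + R = [250 189; 189 306]
K = P̄·Hᵀ·S⁻¹ = [2404/4531 -9632/40779; -1123/4531 -3383/13593; -1732/4531 19756/40779]
x' = x̄ + K·y = [-255952/40779, -52/13593, 113801/40779]
P' = (I − K·H)·P̄ = [1750385/40779 -3001/13593 -894142/40779; -3001/13593 1688/4531 -1042/13593; -894142/40779 -1042/13593 475142/40779]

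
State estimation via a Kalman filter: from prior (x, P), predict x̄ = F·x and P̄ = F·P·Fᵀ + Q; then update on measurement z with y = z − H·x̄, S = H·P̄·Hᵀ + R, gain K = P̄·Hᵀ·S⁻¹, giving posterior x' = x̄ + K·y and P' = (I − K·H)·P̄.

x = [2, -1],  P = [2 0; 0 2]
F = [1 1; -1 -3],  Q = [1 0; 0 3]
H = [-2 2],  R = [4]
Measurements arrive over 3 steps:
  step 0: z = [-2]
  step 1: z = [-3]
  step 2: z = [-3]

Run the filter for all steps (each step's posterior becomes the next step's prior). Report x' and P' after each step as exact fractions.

step 0: x̄ = F·x = [1, 1]
step 0: P̄ = F·P·Fᵀ + Q = [5 -8; -8 23]
step 0: y = z − H·x̄ = [-2]
step 0: S = H·P̄·Hᵀ + R = [180]
step 0: K = P̄·Hᵀ·S⁻¹ = [-13/90; 31/90]
step 0: x' = x̄ + K·y = [58/45, 14/45]
step 0: P' = (I − K·H)·P̄ = [56/45 43/45; 43/45 74/45]
step 1: x̄ = F·x = [8/5, -20/9]
step 1: P̄ = F·P·Fᵀ + Q = [29/5 -10; -10 223/9]
step 1: y = z − H·x̄ = [209/45]
step 1: S = H·P̄·Hᵀ + R = [9284/45]
step 1: K = P̄·Hᵀ·S⁻¹ = [-711/4642; 1565/4642]
step 1: x' = x̄ + K·y = [375/422, -277/422]
step 1: P' = (I − K·H)·P̄ = [2228/2321 1517/2321; 1517/2321 3082/2321]
step 2: x̄ = F·x = [49/211, 228/211]
step 2: P̄ = F·P·Fᵀ + Q = [10665/2321 -17542/2321; -17542/2321 46031/2321]
step 2: y = z − H·x̄ = [-991/211]
step 2: S = H·P̄·Hᵀ + R = [376404/2321]
step 2: K = P̄·Hᵀ·S⁻¹ = [-28207/188202; 21191/62734]
step 2: x' = x̄ + K·y = [176185/188202, -31739/62734]
step 2: P' = (I − K·H)·P̄ = [89596/94101 20463/31367; 20463/31367 41654/31367]

step 0: x' = [58/45, 14/45], P' = [56/45 43/45; 43/45 74/45]
step 1: x' = [375/422, -277/422], P' = [2228/2321 1517/2321; 1517/2321 3082/2321]
step 2: x' = [176185/188202, -31739/62734], P' = [89596/94101 20463/31367; 20463/31367 41654/31367]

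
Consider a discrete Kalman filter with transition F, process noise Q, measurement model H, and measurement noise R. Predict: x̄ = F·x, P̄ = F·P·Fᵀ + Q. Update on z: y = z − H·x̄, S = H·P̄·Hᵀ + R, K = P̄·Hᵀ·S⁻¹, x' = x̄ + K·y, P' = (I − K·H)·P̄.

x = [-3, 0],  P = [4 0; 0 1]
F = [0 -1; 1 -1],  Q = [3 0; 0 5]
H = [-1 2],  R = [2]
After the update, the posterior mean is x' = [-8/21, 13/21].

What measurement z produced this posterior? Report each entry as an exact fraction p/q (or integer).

z = [2]

x̄ = F·x = [0, -3]
P̄ = F·P·Fᵀ + Q = [4 1; 1 10]
S = H·P̄·Hᵀ + R = [42]
K = P̄·Hᵀ·S⁻¹ = [-1/21; 19/42]
x' − x̄ = [-8/21, 76/21] = K·y
y = (KᵀK)⁻¹·Kᵀ·(x' − x̄) = [8]
z = y + H·x̄ = [8] + [-6] = [2]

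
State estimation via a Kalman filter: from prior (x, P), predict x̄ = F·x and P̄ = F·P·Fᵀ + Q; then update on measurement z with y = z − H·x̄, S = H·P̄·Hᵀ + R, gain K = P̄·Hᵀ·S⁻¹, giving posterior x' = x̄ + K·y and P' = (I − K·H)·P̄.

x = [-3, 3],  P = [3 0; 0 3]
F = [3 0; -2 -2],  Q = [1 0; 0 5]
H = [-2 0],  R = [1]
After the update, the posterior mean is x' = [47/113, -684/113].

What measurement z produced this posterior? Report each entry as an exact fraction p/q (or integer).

z = [-1]

x̄ = F·x = [-9, 0]
P̄ = F·P·Fᵀ + Q = [28 -18; -18 29]
S = H·P̄·Hᵀ + R = [113]
K = P̄·Hᵀ·S⁻¹ = [-56/113; 36/113]
x' − x̄ = [1064/113, -684/113] = K·y
y = (KᵀK)⁻¹·Kᵀ·(x' − x̄) = [-19]
z = y + H·x̄ = [-19] + [18] = [-1]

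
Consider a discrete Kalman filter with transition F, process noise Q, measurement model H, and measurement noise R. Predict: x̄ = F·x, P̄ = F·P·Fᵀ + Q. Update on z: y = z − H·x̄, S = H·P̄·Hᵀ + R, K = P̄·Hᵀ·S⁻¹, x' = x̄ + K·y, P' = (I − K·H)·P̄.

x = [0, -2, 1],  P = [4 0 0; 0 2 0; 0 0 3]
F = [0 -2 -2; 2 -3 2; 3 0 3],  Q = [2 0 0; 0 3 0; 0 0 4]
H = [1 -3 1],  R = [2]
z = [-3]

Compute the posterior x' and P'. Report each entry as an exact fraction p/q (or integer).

x' = [138/61, 68/61, -125/61]
P' = [1338/61 105/61 -1021/61; 105/61 931/244 2163/244; -1021/61 2163/244 10419/244]

x̄ = F·x = [2, 8, 3]
P̄ = F·P·Fᵀ + Q = [22 0 -18; 0 49 42; -18 42 67]
y = z − H·x̄ = [16]
S = H·P̄·Hᵀ + R = [244]
K = P̄·Hᵀ·S⁻¹ = [1/61; -105/244; -77/244]
x' = x̄ + K·y = [138/61, 68/61, -125/61]
P' = (I − K·H)·P̄ = [1338/61 105/61 -1021/61; 105/61 931/244 2163/244; -1021/61 2163/244 10419/244]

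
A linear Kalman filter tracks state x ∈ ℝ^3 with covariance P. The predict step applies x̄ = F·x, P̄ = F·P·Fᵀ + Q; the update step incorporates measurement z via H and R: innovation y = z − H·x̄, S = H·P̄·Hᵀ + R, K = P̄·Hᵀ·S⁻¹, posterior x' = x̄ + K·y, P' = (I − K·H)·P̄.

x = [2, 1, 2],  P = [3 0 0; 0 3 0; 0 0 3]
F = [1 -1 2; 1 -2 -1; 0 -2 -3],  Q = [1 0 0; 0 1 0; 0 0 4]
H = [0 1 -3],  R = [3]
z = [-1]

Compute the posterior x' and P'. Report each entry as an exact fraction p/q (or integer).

x' = [518/283, 446/283, 220/283]
P' = [3856/283 2565/283 816/283; 2565/283 3441/283 1191/283; 816/283 1191/283 505/283]

x̄ = F·x = [5, -2, -8]
P̄ = F·P·Fᵀ + Q = [19 3 -12; 3 19 21; -12 21 43]
y = z − H·x̄ = [-23]
S = H·P̄·Hᵀ + R = [283]
K = P̄·Hᵀ·S⁻¹ = [39/283; -44/283; -108/283]
x' = x̄ + K·y = [518/283, 446/283, 220/283]
P' = (I − K·H)·P̄ = [3856/283 2565/283 816/283; 2565/283 3441/283 1191/283; 816/283 1191/283 505/283]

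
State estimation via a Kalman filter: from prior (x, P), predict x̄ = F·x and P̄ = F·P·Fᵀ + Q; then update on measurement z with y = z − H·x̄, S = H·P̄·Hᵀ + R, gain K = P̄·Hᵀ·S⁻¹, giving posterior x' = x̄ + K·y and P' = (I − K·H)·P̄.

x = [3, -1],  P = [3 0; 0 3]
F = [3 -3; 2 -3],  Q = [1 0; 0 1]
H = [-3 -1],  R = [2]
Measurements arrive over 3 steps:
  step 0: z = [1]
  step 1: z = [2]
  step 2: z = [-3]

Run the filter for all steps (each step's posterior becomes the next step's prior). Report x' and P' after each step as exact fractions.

step 0: x̄ = F·x = [12, 9]
step 0: P̄ = F·P·Fᵀ + Q = [55 45; 45 40]
step 0: y = z − H·x̄ = [46]
step 0: S = H·P̄·Hᵀ + R = [807]
step 0: K = P̄·Hᵀ·S⁻¹ = [-70/269; -175/807]
step 0: x' = x̄ + K·y = [8/269, -787/807]
step 0: P' = (I − K·H)·P̄ = [95/269 -145/269; -145/269 1655/807]
step 1: x̄ = F·x = [811/269, 803/269]
step 1: P̄ = F·P·Fᵀ + Q = [8699/269 7710/269; 7710/269 7354/269]
step 1: y = z − H·x̄ = [3774/269]
step 1: S = H·P̄·Hᵀ + R = [132443/269]
step 1: K = P̄·Hᵀ·S⁻¹ = [-33807/132443; -30484/132443]
step 1: x' = x̄ + K·y = [-75005/132443, -32323/132443]
step 1: P' = (I − K·H)·P̄ = [34232/132443 -35082/132443; -35082/132443 166214/132443]
step 2: x̄ = F·x = [-128046/132443, -1829/4567]
step 2: P̄ = F·P·Fᵀ + Q = [2567933/132443 76812/4567; 76812/4567 75389/4567]
step 2: y = z − H·x̄ = [-834508/132443]
step 2: S = H·P̄·Hᵀ + R = [38927852/132443]
step 2: K = P̄·Hᵀ·S⁻¹ = [-9931347/38927852; -8868925/38927852]
step 2: x' = x̄ + K·y = [6235197/9731963, 10073044/9731963]
step 2: P' = (I − K·H)·P̄ = [10060649/38927852 -10319253/38927852; -10319253/38927852 48695609/38927852]

step 0: x' = [8/269, -787/807], P' = [95/269 -145/269; -145/269 1655/807]
step 1: x' = [-75005/132443, -32323/132443], P' = [34232/132443 -35082/132443; -35082/132443 166214/132443]
step 2: x' = [6235197/9731963, 10073044/9731963], P' = [10060649/38927852 -10319253/38927852; -10319253/38927852 48695609/38927852]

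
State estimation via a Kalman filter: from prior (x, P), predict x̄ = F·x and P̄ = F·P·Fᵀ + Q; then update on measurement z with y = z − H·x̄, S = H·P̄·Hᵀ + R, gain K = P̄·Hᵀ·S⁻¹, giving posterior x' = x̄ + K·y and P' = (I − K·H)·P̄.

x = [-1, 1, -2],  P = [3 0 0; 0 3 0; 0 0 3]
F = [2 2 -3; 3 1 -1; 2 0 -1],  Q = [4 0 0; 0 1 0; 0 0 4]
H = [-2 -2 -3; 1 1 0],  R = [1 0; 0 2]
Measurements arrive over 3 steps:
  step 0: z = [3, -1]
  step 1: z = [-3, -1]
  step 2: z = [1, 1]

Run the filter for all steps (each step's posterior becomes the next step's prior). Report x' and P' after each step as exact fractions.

step 0: x̄ = F·x = [6, 0, 0]
step 0: P̄ = F·P·Fᵀ + Q = [55 33 21; 33 34 21; 21 21 19]
step 0: y = z − H·x̄ = [15, -7]
step 0: S = H·P̄·Hᵀ + R = [1296 -436; -436 157]
step 0: K = P̄·Hᵀ·S⁻¹ = [845/13376 2461/3344; -1717/13376 235/3344; -3825/13376 -1761/3344]
step 0: x' = x̄ + K·y = [24023/13376, -32335/13376, -8067/13376]
step 0: P' = (I − K·H)·P̄ = [71363/13376 -51675/13376 -13407/13376; -51675/13376 53555/13376 -681/13376; -13407/13376 -681/13376 10667/13376]
step 1: x̄ = F·x = [7577/13376, 47801/13376, 56113/13376]
step 1: P̄ = F·P·Fᵀ + Q = [404835/13376 304771/13376 219371/13376; 304771/13376 491619/13376 403211/13376; 219371/13376 403211/13376 403251/13376]
step 1: y = z − H·x̄ = [238967/13376, -34377/6688]
step 1: S = H·P̄·Hᵀ + R = [17137603/13376 -2439869/6688; -2439869/6688 383187/3344]
step 1: K = P̄·Hᵀ·S⁻¹ = [20834003/183596275 151326568/183596275; -30593479/183596275 -2005499/183596275; -2167261/7343851 -3916832/7343851]
step 1: x' = x̄ + K·y = [-301626696/183596275, 119851953/183596275, 12221854/7343851]
step 1: P' = (I − K·H)·P̄ = [764275767/183596275 -461622631/183596275 -8348537/7343851; -461622631/183596275 457611633/183596275 514873/7343851; -8348537/7343851 514873/7343851 5944863/7343851]
step 2: x̄ = F·x = [-1280188536/183596275, -218114897/36719255, -908799742/183596275]
step 2: P̄ = F·P·Fᵀ + Q = [5616647027/183596275 897050019/36719255 3300441019/183596275; 897050019/36719255 245004500/7343851 968345243/36719255; 3300441019/183596275 968345243/36719255 4774963443/183596275]
step 2: y = z − H·x̄ = [-7284328993/183596275, 2554359296/183596275]
step 2: S = H·P̄·Hᵀ + R = [223713312938/183596275 -65851021136/183596275; -65851021136/183596275 21079452267/183596275]
step 2: K = P̄·Hᵀ·S⁻¹ = [166783654819/2066475024698 755669352310/1033237512349; -298485697091/2066475024698 53854847101/1033237512349; -593997162629/2066475024698 -528707629418/1033237512349]
step 2: x' = x̄ + K·y = [639558975/2066475024698, 1066210848475/2066475024698, -1373446775741/2066475024698]
step 2: P' = (I − K·H)·P̄ = [7409268981559/2066475024698 -4386591572319/2066475024698 -2070712824433/2066475024698; -4386591572319/2066475024698 4602010960723/2066475024698 -44117693239/2066475024698; -2070712824433/2066475024698 -44117693239/2066475024698 1607886065991/2066475024698]

step 0: x' = [24023/13376, -32335/13376, -8067/13376], P' = [71363/13376 -51675/13376 -13407/13376; -51675/13376 53555/13376 -681/13376; -13407/13376 -681/13376 10667/13376]
step 1: x' = [-301626696/183596275, 119851953/183596275, 12221854/7343851], P' = [764275767/183596275 -461622631/183596275 -8348537/7343851; -461622631/183596275 457611633/183596275 514873/7343851; -8348537/7343851 514873/7343851 5944863/7343851]
step 2: x' = [639558975/2066475024698, 1066210848475/2066475024698, -1373446775741/2066475024698], P' = [7409268981559/2066475024698 -4386591572319/2066475024698 -2070712824433/2066475024698; -4386591572319/2066475024698 4602010960723/2066475024698 -44117693239/2066475024698; -2070712824433/2066475024698 -44117693239/2066475024698 1607886065991/2066475024698]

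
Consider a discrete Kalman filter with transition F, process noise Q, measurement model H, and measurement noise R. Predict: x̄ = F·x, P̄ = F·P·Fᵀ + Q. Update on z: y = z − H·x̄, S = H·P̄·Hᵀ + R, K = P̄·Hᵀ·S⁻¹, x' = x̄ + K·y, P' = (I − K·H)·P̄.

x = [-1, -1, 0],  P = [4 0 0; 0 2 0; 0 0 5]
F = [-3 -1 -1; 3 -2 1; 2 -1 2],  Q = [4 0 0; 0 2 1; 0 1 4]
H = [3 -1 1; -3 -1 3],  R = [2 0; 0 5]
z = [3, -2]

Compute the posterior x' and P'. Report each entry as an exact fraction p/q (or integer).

x' = [61763/53177, 150479/106354, 102293/106354]
P' = [31253/53177 142660/53177 72743/53177; 142660/53177 1782339/106354 896313/106354; 72743/53177 896313/106354 495537/106354]

x̄ = F·x = [4, -1, -1]
P̄ = F·P·Fᵀ + Q = [47 -37 -32; -37 51 39; -32 39 42]
y = z − H·x̄ = [-9, 12]
S = H·P̄·Hᵀ + R = [470 -594; -594 977]
K = P̄·Hᵀ·S⁻¹ = [11921/53177 -3638/53177; -15033/106354 5064/53177; 17841/106354 15384/53177]
x' = x̄ + K·y = [61763/53177, 150479/106354, 102293/106354]
P' = (I − K·H)·P̄ = [31253/53177 142660/53177 72743/53177; 142660/53177 1782339/106354 896313/106354; 72743/53177 896313/106354 495537/106354]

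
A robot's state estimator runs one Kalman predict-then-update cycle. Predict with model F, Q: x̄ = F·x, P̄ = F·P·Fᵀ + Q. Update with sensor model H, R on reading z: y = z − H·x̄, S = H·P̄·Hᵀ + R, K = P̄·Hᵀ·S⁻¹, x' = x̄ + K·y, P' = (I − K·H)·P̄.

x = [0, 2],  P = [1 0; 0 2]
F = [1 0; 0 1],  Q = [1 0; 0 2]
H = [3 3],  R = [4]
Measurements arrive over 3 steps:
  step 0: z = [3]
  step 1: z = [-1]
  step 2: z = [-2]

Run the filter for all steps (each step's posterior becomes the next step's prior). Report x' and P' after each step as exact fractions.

step 0: x̄ = F·x = [0, 2]
step 0: P̄ = F·P·Fᵀ + Q = [2 0; 0 4]
step 0: y = z − H·x̄ = [-3]
step 0: S = H·P̄·Hᵀ + R = [58]
step 0: K = P̄·Hᵀ·S⁻¹ = [3/29; 6/29]
step 0: x' = x̄ + K·y = [-9/29, 40/29]
step 0: P' = (I − K·H)·P̄ = [40/29 -36/29; -36/29 44/29]
step 1: x̄ = F·x = [-9/29, 40/29]
step 1: P̄ = F·P·Fᵀ + Q = [69/29 -36/29; -36/29 102/29]
step 1: y = z − H·x̄ = [-122/29]
step 1: S = H·P̄·Hᵀ + R = [1007/29]
step 1: K = P̄·Hᵀ·S⁻¹ = [99/1007; 198/1007]
step 1: x' = x̄ + K·y = [-729/1007, 556/1007]
step 1: P' = (I − K·H)·P̄ = [2058/1007 -1926/1007; -1926/1007 2190/1007]
step 2: x̄ = F·x = [-729/1007, 556/1007]
step 2: P̄ = F·P·Fᵀ + Q = [3065/1007 -1926/1007; -1926/1007 4204/1007]
step 2: y = z − H·x̄ = [-1495/1007]
step 2: S = H·P̄·Hᵀ + R = [34781/1007]
step 2: K = P̄·Hᵀ·S⁻¹ = [3417/34781; 6834/34781]
step 2: x' = x̄ + K·y = [-30252/34781, 9058/34781]
step 2: P' = (I − K·H)·P̄ = [94268/34781 -89712/34781; -89712/34781 98824/34781]

step 0: x' = [-9/29, 40/29], P' = [40/29 -36/29; -36/29 44/29]
step 1: x' = [-729/1007, 556/1007], P' = [2058/1007 -1926/1007; -1926/1007 2190/1007]
step 2: x' = [-30252/34781, 9058/34781], P' = [94268/34781 -89712/34781; -89712/34781 98824/34781]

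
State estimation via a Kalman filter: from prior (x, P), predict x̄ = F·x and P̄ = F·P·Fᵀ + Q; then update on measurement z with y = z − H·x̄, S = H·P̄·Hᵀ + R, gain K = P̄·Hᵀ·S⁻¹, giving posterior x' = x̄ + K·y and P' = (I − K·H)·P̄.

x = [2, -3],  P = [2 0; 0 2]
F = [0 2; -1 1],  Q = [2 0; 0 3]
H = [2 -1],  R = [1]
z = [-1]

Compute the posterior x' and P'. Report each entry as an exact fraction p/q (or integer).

x' = [-3, -77/16]
P' = [2 7/2; 7/2 223/32]

x̄ = F·x = [-6, -5]
P̄ = F·P·Fᵀ + Q = [10 4; 4 7]
y = z − H·x̄ = [6]
S = H·P̄·Hᵀ + R = [32]
K = P̄·Hᵀ·S⁻¹ = [1/2; 1/32]
x' = x̄ + K·y = [-3, -77/16]
P' = (I − K·H)·P̄ = [2 7/2; 7/2 223/32]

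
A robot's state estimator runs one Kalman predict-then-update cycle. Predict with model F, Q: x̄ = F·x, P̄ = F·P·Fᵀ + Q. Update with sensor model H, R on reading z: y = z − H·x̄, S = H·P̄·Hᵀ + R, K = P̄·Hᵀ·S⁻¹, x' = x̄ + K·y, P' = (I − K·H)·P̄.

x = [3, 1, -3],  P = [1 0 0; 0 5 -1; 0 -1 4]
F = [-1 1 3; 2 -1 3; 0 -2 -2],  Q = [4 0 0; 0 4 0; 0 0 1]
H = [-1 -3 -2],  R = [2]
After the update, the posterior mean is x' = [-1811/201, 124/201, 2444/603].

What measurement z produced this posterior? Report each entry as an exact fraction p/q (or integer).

z = [-1]

x̄ = F·x = [-11, -4, 4]
P̄ = F·P·Fᵀ + Q = [40 29 -26; 29 55 -10; -26 -10 29]
S = H·P̄·Hᵀ + R = [603]
K = P̄·Hᵀ·S⁻¹ = [-25/201; -58/201; -2/603]
x' − x̄ = [400/201, 928/201, 32/603] = K·y
y = (KᵀK)⁻¹·Kᵀ·(x' − x̄) = [-16]
z = y + H·x̄ = [-16] + [15] = [-1]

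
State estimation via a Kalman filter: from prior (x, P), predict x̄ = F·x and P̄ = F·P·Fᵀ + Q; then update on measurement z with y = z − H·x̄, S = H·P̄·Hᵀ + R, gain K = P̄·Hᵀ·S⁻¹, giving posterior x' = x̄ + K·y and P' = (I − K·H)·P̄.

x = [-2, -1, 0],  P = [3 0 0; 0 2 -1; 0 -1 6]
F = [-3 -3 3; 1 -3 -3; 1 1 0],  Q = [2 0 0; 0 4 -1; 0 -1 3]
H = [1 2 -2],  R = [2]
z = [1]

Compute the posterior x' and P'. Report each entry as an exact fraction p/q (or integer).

x̄ = F·x = [9, 1, -3]
P̄ = F·P·Fᵀ + Q = [119 -45 -18; -45 61 -1; -18 -1 8]
y = z − H·x̄ = [-16]
S = H·P̄·Hᵀ + R = [297]
K = P̄·Hᵀ·S⁻¹ = [65/297; 79/297; -4/33]
x' = x̄ + K·y = [1633/297, -967/297, -35/33]
P' = (I − K·H)·P̄ = [31118/297 -18500/297 -334/33; -18500/297 11876/297 283/33; -334/33 283/33 40/11]

x' = [1633/297, -967/297, -35/33]
P' = [31118/297 -18500/297 -334/33; -18500/297 11876/297 283/33; -334/33 283/33 40/11]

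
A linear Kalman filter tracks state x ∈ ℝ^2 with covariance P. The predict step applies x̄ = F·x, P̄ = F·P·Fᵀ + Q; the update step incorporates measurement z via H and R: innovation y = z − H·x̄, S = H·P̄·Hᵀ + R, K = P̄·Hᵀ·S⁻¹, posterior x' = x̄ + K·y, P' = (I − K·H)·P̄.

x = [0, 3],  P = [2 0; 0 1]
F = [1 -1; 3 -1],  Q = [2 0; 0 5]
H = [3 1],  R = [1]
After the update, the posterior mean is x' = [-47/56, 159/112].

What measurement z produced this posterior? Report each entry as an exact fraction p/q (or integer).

z = [-1]

x̄ = F·x = [-3, -3]
P̄ = F·P·Fᵀ + Q = [5 7; 7 24]
S = H·P̄·Hᵀ + R = [112]
K = P̄·Hᵀ·S⁻¹ = [11/56; 45/112]
x' − x̄ = [121/56, 495/112] = K·y
y = (KᵀK)⁻¹·Kᵀ·(x' − x̄) = [11]
z = y + H·x̄ = [11] + [-12] = [-1]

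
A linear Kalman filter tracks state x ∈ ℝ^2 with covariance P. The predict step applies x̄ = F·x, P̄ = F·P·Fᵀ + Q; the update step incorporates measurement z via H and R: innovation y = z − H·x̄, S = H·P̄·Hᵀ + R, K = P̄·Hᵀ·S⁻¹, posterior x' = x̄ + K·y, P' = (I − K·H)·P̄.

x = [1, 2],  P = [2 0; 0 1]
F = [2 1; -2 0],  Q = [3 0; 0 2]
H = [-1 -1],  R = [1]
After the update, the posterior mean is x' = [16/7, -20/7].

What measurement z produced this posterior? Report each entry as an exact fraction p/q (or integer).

z = [1]

x̄ = F·x = [4, -2]
P̄ = F·P·Fᵀ + Q = [12 -8; -8 10]
S = H·P̄·Hᵀ + R = [7]
K = P̄·Hᵀ·S⁻¹ = [-4/7; -2/7]
x' − x̄ = [-12/7, -6/7] = K·y
y = (KᵀK)⁻¹·Kᵀ·(x' − x̄) = [3]
z = y + H·x̄ = [3] + [-2] = [1]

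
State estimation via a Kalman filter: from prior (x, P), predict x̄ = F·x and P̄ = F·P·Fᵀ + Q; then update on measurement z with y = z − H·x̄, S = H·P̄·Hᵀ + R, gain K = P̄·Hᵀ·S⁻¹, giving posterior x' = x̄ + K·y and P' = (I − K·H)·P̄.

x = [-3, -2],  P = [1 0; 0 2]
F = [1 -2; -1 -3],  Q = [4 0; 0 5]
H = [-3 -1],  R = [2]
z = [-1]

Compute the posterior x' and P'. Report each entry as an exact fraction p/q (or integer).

x' = [-31/19, 6]
P' = [217/209 -29/11; -29/11 93/11]

x̄ = F·x = [1, 9]
P̄ = F·P·Fᵀ + Q = [13 11; 11 24]
y = z − H·x̄ = [11]
S = H·P̄·Hᵀ + R = [209]
K = P̄·Hᵀ·S⁻¹ = [-50/209; -3/11]
x' = x̄ + K·y = [-31/19, 6]
P' = (I − K·H)·P̄ = [217/209 -29/11; -29/11 93/11]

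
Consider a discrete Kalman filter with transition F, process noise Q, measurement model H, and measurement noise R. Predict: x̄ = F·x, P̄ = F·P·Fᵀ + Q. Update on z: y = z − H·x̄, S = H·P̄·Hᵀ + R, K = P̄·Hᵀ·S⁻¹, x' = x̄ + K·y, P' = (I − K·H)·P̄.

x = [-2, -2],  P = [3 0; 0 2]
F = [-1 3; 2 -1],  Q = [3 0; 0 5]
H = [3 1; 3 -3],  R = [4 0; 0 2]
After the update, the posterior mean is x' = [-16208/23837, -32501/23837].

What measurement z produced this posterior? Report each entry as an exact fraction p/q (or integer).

z = [-3, 2]

x̄ = F·x = [-4, -2]
P̄ = F·P·Fᵀ + Q = [24 -12; -12 19]
S = H·P̄·Hᵀ + R = [167 231; 231 605]
K = P̄·Hᵀ·S⁻¹ = [516/2167 2088/23837; 509/2167 -5802/23837]
x' − x̄ = [79140/23837, 15173/23837] = K·y
y = (KᵀK)⁻¹·Kᵀ·(x' − x̄) = [11, 8]
z = y + H·x̄ = [11, 8] + [-14, -6] = [-3, 2]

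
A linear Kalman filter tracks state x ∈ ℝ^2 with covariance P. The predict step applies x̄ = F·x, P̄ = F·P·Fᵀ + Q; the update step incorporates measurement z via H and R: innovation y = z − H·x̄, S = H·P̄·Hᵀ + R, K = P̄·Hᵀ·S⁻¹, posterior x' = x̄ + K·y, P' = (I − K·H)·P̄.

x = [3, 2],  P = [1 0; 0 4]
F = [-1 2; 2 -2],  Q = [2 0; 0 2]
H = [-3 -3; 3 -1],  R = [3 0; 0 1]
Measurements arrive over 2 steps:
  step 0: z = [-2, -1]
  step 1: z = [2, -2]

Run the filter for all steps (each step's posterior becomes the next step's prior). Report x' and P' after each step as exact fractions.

step 0: x̄ = F·x = [1, 2]
step 0: P̄ = F·P·Fᵀ + Q = [19 -18; -18 22]
step 0: y = z − H·x̄ = [7, -2]
step 0: S = H·P̄·Hᵀ + R = [48 3; 3 302]
step 0: K = P̄·Hᵀ·S⁻¹ = [-377/4829 1203/4829; -1132/4829 -1204/4829]
step 0: x' = x̄ + K·y = [-216/4829, 4142/4829]
step 0: P' = (I − K·H)·P̄ = [395/4829 -18/4829; -18/4829 1150/4829]
step 1: x̄ = F·x = [8500/4829, -8716/4829]
step 1: P̄ = F·P·Fᵀ + Q = [14725/4829 -5498/4829; -5498/4829 15982/4829]
step 1: y = z − H·x̄ = [9010/4829, -43874/4829]
step 1: S = H·P̄·Hᵀ + R = [191886/4829 -51591/4829; -51591/4829 186324/4829]
step 1: K = P̄·Hᵀ·S⁻¹ = [-179123/2284209 559361/2284209; -520172/2284209 -542164/2284209]
step 1: x' = x̄ + K·y = [-465212/761403, -55844/761403]
step 1: P' = (I − K·H)·P̄ = [184621/2284209 -5498/2284209; -5498/2284209 525670/2284209]

step 0: x' = [-216/4829, 4142/4829], P' = [395/4829 -18/4829; -18/4829 1150/4829]
step 1: x' = [-465212/761403, -55844/761403], P' = [184621/2284209 -5498/2284209; -5498/2284209 525670/2284209]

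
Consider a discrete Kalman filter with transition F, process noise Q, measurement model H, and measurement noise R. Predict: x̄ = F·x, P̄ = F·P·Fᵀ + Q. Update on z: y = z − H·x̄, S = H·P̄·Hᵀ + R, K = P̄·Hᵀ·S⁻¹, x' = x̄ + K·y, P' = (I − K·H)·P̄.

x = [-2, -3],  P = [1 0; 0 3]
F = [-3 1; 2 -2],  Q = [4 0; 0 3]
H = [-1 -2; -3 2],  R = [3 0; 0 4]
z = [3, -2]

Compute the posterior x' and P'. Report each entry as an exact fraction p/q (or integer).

x' = [119/1440, -5947/5760]
P' = [73/180 91/720; 91/720 1297/2880]

x̄ = F·x = [3, 2]
P̄ = F·P·Fᵀ + Q = [16 -12; -12 19]
y = z − H·x̄ = [10, 3]
S = H·P̄·Hᵀ + R = [47 -76; -76 368]
K = P̄·Hᵀ·S⁻¹ = [-79/360 -347/1440; -493/1440 751/5760]
x' = x̄ + K·y = [119/1440, -5947/5760]
P' = (I − K·H)·P̄ = [73/180 91/720; 91/720 1297/2880]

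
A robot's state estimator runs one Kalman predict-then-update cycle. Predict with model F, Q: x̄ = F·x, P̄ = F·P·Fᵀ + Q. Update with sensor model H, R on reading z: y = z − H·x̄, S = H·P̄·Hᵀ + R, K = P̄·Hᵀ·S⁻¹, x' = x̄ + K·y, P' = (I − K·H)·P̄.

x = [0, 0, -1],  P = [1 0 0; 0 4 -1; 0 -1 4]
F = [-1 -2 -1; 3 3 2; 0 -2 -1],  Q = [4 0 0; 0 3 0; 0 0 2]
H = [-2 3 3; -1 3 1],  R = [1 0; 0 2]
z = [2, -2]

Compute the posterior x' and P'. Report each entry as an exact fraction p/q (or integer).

x̄ = F·x = [1, -2, 1]
P̄ = F·P·Fᵀ + Q = [21 -28 16; -28 52 -25; 16 -25 18]
y = z − H·x̄ = [7, 4]
S = H·P̄·Hᵀ + R = [409 436; 436 495]
K = P̄·Hᵀ·S⁻¹ = [194/12359 -2393/12359; -1509/12359 5299/12359; 329/727 -397/727]
x' = x̄ + K·y = [4145/12359, -14085/12359, 1442/727]
P' = (I − K·H)·P̄ = [61694/12359 7857/12359 1961/727; 7857/12359 6860/12359 -125/727; 1961/727 -125/727 1542/727]

x' = [4145/12359, -14085/12359, 1442/727]
P' = [61694/12359 7857/12359 1961/727; 7857/12359 6860/12359 -125/727; 1961/727 -125/727 1542/727]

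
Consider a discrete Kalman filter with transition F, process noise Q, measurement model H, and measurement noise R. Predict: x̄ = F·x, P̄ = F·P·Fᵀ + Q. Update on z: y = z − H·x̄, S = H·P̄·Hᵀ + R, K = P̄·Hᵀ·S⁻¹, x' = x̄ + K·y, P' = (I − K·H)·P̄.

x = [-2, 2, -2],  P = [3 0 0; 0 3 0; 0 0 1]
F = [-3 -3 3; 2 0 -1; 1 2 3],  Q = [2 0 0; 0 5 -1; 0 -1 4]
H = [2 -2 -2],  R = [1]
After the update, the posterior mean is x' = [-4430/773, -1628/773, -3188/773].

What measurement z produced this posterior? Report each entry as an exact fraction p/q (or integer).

x̄ = F·x = [-6, -2, -4]
P̄ = F·P·Fᵀ + Q = [65 -21 -18; -21 18 2; -18 2 28]
S = H·P̄·Hᵀ + R = [773]
K = P̄·Hᵀ·S⁻¹ = [208/773; -82/773; -96/773]
x' − x̄ = [208/773, -82/773, -96/773] = K·y
y = (KᵀK)⁻¹·Kᵀ·(x' − x̄) = [1]
z = y + H·x̄ = [1] + [0] = [1]

z = [1]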